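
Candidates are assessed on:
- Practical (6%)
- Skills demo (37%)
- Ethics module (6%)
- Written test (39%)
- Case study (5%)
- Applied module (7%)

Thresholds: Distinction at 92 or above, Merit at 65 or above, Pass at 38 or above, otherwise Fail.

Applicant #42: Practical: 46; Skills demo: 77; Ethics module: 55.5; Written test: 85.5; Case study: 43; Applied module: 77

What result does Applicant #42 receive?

Merit

Weighted total:
  Practical 46 × 0.06 = 2.76
  Skills demo 77 × 0.37 = 28.49
  Ethics module 55.5 × 0.06 = 3.33
  Written test 85.5 × 0.39 = 33.345
  Case study 43 × 0.05 = 2.15
  Applied module 77 × 0.07 = 5.39
Sum = 75.465
75.465 is ≥ 65 and < 92 → Merit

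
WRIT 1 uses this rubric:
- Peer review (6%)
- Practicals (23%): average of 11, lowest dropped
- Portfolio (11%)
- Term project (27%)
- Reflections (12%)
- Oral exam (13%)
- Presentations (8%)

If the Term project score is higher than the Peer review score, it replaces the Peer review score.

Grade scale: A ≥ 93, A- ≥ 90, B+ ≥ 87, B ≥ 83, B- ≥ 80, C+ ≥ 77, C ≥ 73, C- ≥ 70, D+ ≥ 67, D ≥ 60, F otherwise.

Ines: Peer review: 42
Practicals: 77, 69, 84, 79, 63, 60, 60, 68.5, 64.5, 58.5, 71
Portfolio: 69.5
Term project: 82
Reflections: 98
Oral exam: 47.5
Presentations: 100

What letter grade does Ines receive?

Practicals: drop 58.5 → average of remaining 10 = 696/10 = 69.6
Term project (82) > Peer review (42), so Peer review counts as 82.
Weighted total:
  Peer review 82 × 0.06 = 4.92
  Practicals 69.6 × 0.23 = 16.008
  Portfolio 69.5 × 0.11 = 7.645
  Term project 82 × 0.27 = 22.14
  Reflections 98 × 0.12 = 11.76
  Oral exam 47.5 × 0.13 = 6.175
  Presentations 100 × 0.08 = 8
Sum = 76.648
76.648 is ≥ 73 and < 77 → C

C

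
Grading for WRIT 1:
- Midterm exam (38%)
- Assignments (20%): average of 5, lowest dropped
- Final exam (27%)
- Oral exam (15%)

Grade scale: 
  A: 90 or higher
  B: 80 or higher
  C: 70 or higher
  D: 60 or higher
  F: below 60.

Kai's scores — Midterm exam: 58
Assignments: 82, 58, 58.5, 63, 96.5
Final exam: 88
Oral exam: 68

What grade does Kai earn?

C

Assignments: drop 58 → average of remaining 4 = 300/4 = 75
Weighted total:
  Midterm exam 58 × 0.38 = 22.04
  Assignments 75 × 0.2 = 15
  Final exam 88 × 0.27 = 23.76
  Oral exam 68 × 0.15 = 10.2
Sum = 71
71 is ≥ 70 and < 80 → C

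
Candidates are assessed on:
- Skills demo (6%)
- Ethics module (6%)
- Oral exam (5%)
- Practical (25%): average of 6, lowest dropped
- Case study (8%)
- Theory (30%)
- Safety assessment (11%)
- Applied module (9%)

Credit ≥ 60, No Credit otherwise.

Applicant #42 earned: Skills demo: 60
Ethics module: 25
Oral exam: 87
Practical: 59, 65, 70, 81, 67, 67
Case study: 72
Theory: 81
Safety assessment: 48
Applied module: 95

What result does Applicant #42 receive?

Practical: drop 59 → average of remaining 5 = 350/5 = 70
Weighted total:
  Skills demo 60 × 0.06 = 3.6
  Ethics module 25 × 0.06 = 1.5
  Oral exam 87 × 0.05 = 4.35
  Practical 70 × 0.25 = 17.5
  Case study 72 × 0.08 = 5.76
  Theory 81 × 0.3 = 24.3
  Safety assessment 48 × 0.11 = 5.28
  Applied module 95 × 0.09 = 8.55
Sum = 70.84
70.84 ≥ 60 → Credit

Credit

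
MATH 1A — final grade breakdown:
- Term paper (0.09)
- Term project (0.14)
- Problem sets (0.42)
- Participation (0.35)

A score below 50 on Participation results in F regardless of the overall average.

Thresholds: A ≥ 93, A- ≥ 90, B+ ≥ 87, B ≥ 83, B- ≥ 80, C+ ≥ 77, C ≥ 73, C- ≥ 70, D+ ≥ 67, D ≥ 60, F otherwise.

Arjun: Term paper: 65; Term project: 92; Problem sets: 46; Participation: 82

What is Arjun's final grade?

Participation score 82 ≥ 50: minimum met.
Weighted total:
  Term paper 65 × 0.09 = 5.85
  Term project 92 × 0.14 = 12.88
  Problem sets 46 × 0.42 = 19.32
  Participation 82 × 0.35 = 28.7
Sum = 66.75
66.75 is ≥ 60 and < 67 → D

D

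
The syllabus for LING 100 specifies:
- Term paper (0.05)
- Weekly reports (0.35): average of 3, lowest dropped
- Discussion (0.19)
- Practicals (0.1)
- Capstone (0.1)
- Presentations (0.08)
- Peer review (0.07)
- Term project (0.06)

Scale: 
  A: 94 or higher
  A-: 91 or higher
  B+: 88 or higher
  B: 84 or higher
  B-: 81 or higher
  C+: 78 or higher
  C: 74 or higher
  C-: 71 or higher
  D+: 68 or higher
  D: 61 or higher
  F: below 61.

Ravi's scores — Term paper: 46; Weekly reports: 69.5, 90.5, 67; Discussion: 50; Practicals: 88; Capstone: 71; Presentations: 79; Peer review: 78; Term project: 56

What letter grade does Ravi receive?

D+

Weekly reports: drop 67 → average of remaining 2 = 160/2 = 80
Weighted total:
  Term paper 46 × 0.05 = 2.3
  Weekly reports 80 × 0.35 = 28
  Discussion 50 × 0.19 = 9.5
  Practicals 88 × 0.1 = 8.8
  Capstone 71 × 0.1 = 7.1
  Presentations 79 × 0.08 = 6.32
  Peer review 78 × 0.07 = 5.46
  Term project 56 × 0.06 = 3.36
Sum = 70.84
70.84 is ≥ 68 and < 71 → D+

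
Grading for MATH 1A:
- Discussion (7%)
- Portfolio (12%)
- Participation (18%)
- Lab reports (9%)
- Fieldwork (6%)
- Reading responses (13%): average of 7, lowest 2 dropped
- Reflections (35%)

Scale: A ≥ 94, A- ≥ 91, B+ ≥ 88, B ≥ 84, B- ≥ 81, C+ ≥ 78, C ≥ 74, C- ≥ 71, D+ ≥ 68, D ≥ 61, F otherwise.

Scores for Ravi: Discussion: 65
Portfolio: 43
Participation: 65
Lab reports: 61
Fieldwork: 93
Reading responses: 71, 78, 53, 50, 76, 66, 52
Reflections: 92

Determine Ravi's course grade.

C-

Reading responses: drop 50, 52 → average of remaining 5 = 344/5 = 68.8
Weighted total:
  Discussion 65 × 0.07 = 4.55
  Portfolio 43 × 0.12 = 5.16
  Participation 65 × 0.18 = 11.7
  Lab reports 61 × 0.09 = 5.49
  Fieldwork 93 × 0.06 = 5.58
  Reading responses 68.8 × 0.13 = 8.944
  Reflections 92 × 0.35 = 32.2
Sum = 73.624
73.624 is ≥ 71 and < 74 → C-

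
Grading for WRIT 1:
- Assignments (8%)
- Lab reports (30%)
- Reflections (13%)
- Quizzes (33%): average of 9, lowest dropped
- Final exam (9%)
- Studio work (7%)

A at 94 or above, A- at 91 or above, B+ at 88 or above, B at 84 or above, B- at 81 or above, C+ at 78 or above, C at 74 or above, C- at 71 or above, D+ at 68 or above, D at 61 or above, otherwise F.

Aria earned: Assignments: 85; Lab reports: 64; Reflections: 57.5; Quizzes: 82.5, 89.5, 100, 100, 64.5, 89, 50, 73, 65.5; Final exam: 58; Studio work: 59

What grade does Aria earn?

Quizzes: drop 50 → average of remaining 8 = 664/8 = 83
Weighted total:
  Assignments 85 × 0.08 = 6.8
  Lab reports 64 × 0.3 = 19.2
  Reflections 57.5 × 0.13 = 7.475
  Quizzes 83 × 0.33 = 27.39
  Final exam 58 × 0.09 = 5.22
  Studio work 59 × 0.07 = 4.13
Sum = 70.215
70.215 is ≥ 68 and < 71 → D+

D+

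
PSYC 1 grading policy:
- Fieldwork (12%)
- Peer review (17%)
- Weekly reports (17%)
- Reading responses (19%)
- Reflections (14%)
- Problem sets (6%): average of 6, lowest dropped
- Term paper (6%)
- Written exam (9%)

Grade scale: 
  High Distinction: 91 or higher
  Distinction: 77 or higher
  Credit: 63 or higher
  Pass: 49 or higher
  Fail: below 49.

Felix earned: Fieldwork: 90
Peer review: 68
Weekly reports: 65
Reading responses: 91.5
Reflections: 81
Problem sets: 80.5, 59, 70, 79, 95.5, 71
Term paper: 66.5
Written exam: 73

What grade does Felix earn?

Distinction

Problem sets: drop 59 → average of remaining 5 = 396/5 = 79.2
Weighted total:
  Fieldwork 90 × 0.12 = 10.8
  Peer review 68 × 0.17 = 11.56
  Weekly reports 65 × 0.17 = 11.05
  Reading responses 91.5 × 0.19 = 17.385
  Reflections 81 × 0.14 = 11.34
  Problem sets 79.2 × 0.06 = 4.752
  Term paper 66.5 × 0.06 = 3.99
  Written exam 73 × 0.09 = 6.57
Sum = 77.447
77.447 is ≥ 77 and < 91 → Distinction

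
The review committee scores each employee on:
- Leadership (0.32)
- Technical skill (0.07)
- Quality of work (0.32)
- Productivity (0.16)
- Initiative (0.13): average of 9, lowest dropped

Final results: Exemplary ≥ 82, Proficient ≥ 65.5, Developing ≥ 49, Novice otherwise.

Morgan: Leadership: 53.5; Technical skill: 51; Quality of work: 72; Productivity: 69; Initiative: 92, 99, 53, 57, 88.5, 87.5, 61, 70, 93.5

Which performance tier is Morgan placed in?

Developing

Initiative: drop 53 → average of remaining 8 = 648.5/8 = 81.0625
Weighted total:
  Leadership 53.5 × 0.32 = 17.12
  Technical skill 51 × 0.07 = 3.57
  Quality of work 72 × 0.32 = 23.04
  Productivity 69 × 0.16 = 11.04
  Initiative 81.0625 × 0.13 = 10.538125
Sum = 65.308125
65.308125 is ≥ 49 and < 65.5 → Developing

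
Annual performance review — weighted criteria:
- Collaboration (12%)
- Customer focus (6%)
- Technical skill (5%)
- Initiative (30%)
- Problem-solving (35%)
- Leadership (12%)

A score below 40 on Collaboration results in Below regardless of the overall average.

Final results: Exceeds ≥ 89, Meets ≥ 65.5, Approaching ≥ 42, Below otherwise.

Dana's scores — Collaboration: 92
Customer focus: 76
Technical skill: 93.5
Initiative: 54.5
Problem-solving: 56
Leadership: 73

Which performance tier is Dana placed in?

Collaboration score 92 ≥ 40: minimum met.
Weighted total:
  Collaboration 92 × 0.12 = 11.04
  Customer focus 76 × 0.06 = 4.56
  Technical skill 93.5 × 0.05 = 4.675
  Initiative 54.5 × 0.3 = 16.35
  Problem-solving 56 × 0.35 = 19.6
  Leadership 73 × 0.12 = 8.76
Sum = 64.985
64.985 is ≥ 42 and < 65.5 → Approaching

Approaching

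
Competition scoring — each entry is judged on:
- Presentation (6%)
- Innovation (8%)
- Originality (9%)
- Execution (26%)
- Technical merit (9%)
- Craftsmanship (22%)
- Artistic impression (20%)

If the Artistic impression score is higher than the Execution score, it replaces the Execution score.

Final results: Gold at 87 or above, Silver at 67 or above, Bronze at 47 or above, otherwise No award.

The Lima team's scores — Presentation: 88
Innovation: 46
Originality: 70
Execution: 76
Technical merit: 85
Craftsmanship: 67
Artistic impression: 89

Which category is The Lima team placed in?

Artistic impression (89) > Execution (76), so Execution counts as 89.
Weighted total:
  Presentation 88 × 0.06 = 5.28
  Innovation 46 × 0.08 = 3.68
  Originality 70 × 0.09 = 6.3
  Execution 89 × 0.26 = 23.14
  Technical merit 85 × 0.09 = 7.65
  Craftsmanship 67 × 0.22 = 14.74
  Artistic impression 89 × 0.2 = 17.8
Sum = 78.59
78.59 is ≥ 67 and < 87 → Silver

Silver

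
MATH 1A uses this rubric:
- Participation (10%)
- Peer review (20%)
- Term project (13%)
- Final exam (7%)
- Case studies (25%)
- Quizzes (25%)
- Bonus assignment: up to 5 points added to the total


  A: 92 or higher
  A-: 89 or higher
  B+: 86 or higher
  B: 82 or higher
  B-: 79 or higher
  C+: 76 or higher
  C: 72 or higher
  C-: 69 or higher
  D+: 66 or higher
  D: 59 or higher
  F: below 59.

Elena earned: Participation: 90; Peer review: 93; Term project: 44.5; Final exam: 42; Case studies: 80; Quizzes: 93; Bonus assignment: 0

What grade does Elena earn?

B-

Weighted total:
  Participation 90 × 0.1 = 9
  Peer review 93 × 0.2 = 18.6
  Term project 44.5 × 0.13 = 5.785
  Final exam 42 × 0.07 = 2.94
  Case studies 80 × 0.25 = 20
  Quizzes 93 × 0.25 = 23.25
Sum = 79.575
Bonus assignment: 79.575 + 0 = 79.575
79.575 is ≥ 79 and < 82 → B-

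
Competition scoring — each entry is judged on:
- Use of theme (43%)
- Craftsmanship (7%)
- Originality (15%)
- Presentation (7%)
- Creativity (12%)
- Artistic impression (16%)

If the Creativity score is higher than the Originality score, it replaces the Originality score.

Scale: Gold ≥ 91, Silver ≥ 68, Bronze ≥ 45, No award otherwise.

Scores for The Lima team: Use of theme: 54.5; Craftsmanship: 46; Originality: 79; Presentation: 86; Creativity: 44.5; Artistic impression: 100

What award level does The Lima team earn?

Creativity (44.5) ≤ Originality (79), so Originality stays at 79.
Weighted total:
  Use of theme 54.5 × 0.43 = 23.435
  Craftsmanship 46 × 0.07 = 3.22
  Originality 79 × 0.15 = 11.85
  Presentation 86 × 0.07 = 6.02
  Creativity 44.5 × 0.12 = 5.34
  Artistic impression 100 × 0.16 = 16
Sum = 65.865
65.865 is ≥ 45 and < 68 → Bronze

Bronze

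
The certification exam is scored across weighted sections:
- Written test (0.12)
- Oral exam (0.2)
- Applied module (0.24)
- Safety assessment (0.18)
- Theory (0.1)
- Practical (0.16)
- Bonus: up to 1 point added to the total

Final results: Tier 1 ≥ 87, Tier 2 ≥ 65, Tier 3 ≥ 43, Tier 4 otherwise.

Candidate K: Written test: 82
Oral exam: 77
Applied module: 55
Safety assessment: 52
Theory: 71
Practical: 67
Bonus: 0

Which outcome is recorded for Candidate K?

Tier 2

Weighted total:
  Written test 82 × 0.12 = 9.84
  Oral exam 77 × 0.2 = 15.4
  Applied module 55 × 0.24 = 13.2
  Safety assessment 52 × 0.18 = 9.36
  Theory 71 × 0.1 = 7.1
  Practical 67 × 0.16 = 10.72
Sum = 65.62
Bonus: 65.62 + 0 = 65.62
65.62 is ≥ 65 and < 87 → Tier 2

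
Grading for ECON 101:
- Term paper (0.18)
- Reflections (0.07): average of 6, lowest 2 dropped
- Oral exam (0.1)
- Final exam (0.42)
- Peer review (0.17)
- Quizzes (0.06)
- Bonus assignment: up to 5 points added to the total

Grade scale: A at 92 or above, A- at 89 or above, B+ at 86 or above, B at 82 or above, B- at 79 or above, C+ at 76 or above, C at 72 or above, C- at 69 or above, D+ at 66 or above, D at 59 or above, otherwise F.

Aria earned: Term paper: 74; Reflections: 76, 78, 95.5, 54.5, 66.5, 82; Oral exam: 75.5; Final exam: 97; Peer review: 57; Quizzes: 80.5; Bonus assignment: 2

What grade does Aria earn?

Reflections: drop 54.5, 66.5 → average of remaining 4 = 331.5/4 = 82.875
Weighted total:
  Term paper 74 × 0.18 = 13.32
  Reflections 82.875 × 0.07 = 5.80125
  Oral exam 75.5 × 0.1 = 7.55
  Final exam 97 × 0.42 = 40.74
  Peer review 57 × 0.17 = 9.69
  Quizzes 80.5 × 0.06 = 4.83
Sum = 81.93125
Bonus assignment: 81.93125 + 2 = 83.93125
83.93125 is ≥ 82 and < 86 → B

B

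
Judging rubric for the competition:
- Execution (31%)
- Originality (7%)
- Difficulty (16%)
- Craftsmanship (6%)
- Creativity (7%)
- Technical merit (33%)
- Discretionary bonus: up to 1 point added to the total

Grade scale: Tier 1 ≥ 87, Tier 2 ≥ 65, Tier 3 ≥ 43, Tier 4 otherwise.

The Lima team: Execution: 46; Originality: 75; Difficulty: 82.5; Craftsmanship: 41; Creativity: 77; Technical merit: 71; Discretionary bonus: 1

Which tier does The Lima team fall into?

Weighted total:
  Execution 46 × 0.31 = 14.26
  Originality 75 × 0.07 = 5.25
  Difficulty 82.5 × 0.16 = 13.2
  Craftsmanship 41 × 0.06 = 2.46
  Creativity 77 × 0.07 = 5.39
  Technical merit 71 × 0.33 = 23.43
Sum = 63.99
Discretionary bonus: 63.99 + 1 = 64.99
64.99 is ≥ 43 and < 65 → Tier 3

Tier 3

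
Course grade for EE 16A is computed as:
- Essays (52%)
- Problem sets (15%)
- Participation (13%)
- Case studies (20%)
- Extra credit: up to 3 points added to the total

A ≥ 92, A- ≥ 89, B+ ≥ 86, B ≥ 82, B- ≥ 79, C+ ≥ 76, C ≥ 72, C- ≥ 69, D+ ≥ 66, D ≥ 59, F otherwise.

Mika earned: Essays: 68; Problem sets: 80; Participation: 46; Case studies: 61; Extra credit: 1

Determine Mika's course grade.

D+

Weighted total:
  Essays 68 × 0.52 = 35.36
  Problem sets 80 × 0.15 = 12
  Participation 46 × 0.13 = 5.98
  Case studies 61 × 0.2 = 12.2
Sum = 65.54
Extra credit: 65.54 + 1 = 66.54
66.54 is ≥ 66 and < 69 → D+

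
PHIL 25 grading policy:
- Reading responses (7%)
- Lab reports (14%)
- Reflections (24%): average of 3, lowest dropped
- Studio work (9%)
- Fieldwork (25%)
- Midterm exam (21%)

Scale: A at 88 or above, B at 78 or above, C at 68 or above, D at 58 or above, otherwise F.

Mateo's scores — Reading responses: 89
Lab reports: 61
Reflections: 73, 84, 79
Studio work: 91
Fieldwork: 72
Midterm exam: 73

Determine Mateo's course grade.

C

Reflections: drop 73 → average of remaining 2 = 163/2 = 81.5
Weighted total:
  Reading responses 89 × 0.07 = 6.23
  Lab reports 61 × 0.14 = 8.54
  Reflections 81.5 × 0.24 = 19.56
  Studio work 91 × 0.09 = 8.19
  Fieldwork 72 × 0.25 = 18
  Midterm exam 73 × 0.21 = 15.33
Sum = 75.85
75.85 is ≥ 68 and < 78 → C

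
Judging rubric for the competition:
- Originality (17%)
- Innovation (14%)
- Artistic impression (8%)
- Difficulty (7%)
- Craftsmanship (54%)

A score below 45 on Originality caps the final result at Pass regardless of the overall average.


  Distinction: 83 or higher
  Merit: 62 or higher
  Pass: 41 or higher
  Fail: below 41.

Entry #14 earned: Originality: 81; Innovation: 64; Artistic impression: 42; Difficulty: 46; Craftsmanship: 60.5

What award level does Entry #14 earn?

Pass

Originality score 81 ≥ 45: minimum met.
Weighted total:
  Originality 81 × 0.17 = 13.77
  Innovation 64 × 0.14 = 8.96
  Artistic impression 42 × 0.08 = 3.36
  Difficulty 46 × 0.07 = 3.22
  Craftsmanship 60.5 × 0.54 = 32.67
Sum = 61.98
61.98 is ≥ 41 and < 62 → Pass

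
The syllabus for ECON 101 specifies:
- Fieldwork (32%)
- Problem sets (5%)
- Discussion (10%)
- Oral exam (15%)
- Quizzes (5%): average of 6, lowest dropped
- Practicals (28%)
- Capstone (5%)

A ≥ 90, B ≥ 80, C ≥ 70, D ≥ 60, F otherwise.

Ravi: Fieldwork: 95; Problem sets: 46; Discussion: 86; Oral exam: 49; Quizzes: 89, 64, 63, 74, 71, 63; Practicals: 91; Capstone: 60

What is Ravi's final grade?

B

Quizzes: drop 63 → average of remaining 5 = 361/5 = 72.2
Weighted total:
  Fieldwork 95 × 0.32 = 30.4
  Problem sets 46 × 0.05 = 2.3
  Discussion 86 × 0.1 = 8.6
  Oral exam 49 × 0.15 = 7.35
  Quizzes 72.2 × 0.05 = 3.61
  Practicals 91 × 0.28 = 25.48
  Capstone 60 × 0.05 = 3
Sum = 80.74
80.74 is ≥ 80 and < 90 → B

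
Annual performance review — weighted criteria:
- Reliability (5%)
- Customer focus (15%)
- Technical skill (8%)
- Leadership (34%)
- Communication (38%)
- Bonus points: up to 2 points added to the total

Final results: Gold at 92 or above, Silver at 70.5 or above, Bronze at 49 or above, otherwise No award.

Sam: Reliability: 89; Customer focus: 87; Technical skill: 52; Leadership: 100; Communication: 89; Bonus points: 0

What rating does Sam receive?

Silver

Weighted total:
  Reliability 89 × 0.05 = 4.45
  Customer focus 87 × 0.15 = 13.05
  Technical skill 52 × 0.08 = 4.16
  Leadership 100 × 0.34 = 34
  Communication 89 × 0.38 = 33.82
Sum = 89.48
Bonus points: 89.48 + 0 = 89.48
89.48 is ≥ 70.5 and < 92 → Silver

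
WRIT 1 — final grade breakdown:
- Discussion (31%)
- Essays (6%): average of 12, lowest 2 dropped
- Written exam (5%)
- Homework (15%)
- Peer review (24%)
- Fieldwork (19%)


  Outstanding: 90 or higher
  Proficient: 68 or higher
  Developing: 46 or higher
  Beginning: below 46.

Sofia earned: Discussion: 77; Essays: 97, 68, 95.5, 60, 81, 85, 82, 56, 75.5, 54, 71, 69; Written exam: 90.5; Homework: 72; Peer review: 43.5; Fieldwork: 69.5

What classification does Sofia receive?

Developing

Essays: drop 54, 56 → average of remaining 10 = 784/10 = 78.4
Weighted total:
  Discussion 77 × 0.31 = 23.87
  Essays 78.4 × 0.06 = 4.704
  Written exam 90.5 × 0.05 = 4.525
  Homework 72 × 0.15 = 10.8
  Peer review 43.5 × 0.24 = 10.44
  Fieldwork 69.5 × 0.19 = 13.205
Sum = 67.544
67.544 is ≥ 46 and < 68 → Developing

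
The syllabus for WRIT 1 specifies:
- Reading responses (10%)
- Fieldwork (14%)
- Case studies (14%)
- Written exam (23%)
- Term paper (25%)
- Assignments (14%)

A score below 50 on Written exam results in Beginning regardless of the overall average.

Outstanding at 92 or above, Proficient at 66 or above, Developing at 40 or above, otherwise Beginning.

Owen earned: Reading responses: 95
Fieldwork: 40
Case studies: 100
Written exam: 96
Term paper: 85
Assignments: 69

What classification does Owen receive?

Proficient

Written exam score 96 ≥ 50: minimum met.
Weighted total:
  Reading responses 95 × 0.1 = 9.5
  Fieldwork 40 × 0.14 = 5.6
  Case studies 100 × 0.14 = 14
  Written exam 96 × 0.23 = 22.08
  Term paper 85 × 0.25 = 21.25
  Assignments 69 × 0.14 = 9.66
Sum = 82.09
82.09 is ≥ 66 and < 92 → Proficient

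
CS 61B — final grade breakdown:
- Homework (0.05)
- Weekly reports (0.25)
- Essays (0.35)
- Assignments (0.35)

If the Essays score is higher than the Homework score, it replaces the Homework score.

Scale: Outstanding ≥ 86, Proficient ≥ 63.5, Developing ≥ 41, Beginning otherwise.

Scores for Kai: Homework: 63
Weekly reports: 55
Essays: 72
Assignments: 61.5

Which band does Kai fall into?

Proficient

Essays (72) > Homework (63), so Homework counts as 72.
Weighted total:
  Homework 72 × 0.05 = 3.6
  Weekly reports 55 × 0.25 = 13.75
  Essays 72 × 0.35 = 25.2
  Assignments 61.5 × 0.35 = 21.525
Sum = 64.075
64.075 is ≥ 63.5 and < 86 → Proficient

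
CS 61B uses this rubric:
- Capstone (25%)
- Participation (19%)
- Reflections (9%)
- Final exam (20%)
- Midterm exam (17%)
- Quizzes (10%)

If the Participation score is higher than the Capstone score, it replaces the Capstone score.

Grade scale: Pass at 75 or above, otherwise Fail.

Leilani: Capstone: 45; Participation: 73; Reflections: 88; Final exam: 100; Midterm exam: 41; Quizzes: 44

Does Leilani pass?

Participation (73) > Capstone (45), so Capstone counts as 73.
Weighted total:
  Capstone 73 × 0.25 = 18.25
  Participation 73 × 0.19 = 13.87
  Reflections 88 × 0.09 = 7.92
  Final exam 100 × 0.2 = 20
  Midterm exam 41 × 0.17 = 6.97
  Quizzes 44 × 0.1 = 4.4
Sum = 71.41
71.41 < 75 → Fail

Fail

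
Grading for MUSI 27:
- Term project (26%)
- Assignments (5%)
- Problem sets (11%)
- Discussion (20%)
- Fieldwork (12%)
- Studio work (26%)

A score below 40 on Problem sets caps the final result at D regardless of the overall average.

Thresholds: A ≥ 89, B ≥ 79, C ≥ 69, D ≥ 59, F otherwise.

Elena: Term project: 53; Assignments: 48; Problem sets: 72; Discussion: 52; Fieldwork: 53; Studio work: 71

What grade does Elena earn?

D

Problem sets score 72 ≥ 40: minimum met.
Weighted total:
  Term project 53 × 0.26 = 13.78
  Assignments 48 × 0.05 = 2.4
  Problem sets 72 × 0.11 = 7.92
  Discussion 52 × 0.2 = 10.4
  Fieldwork 53 × 0.12 = 6.36
  Studio work 71 × 0.26 = 18.46
Sum = 59.32
59.32 is ≥ 59 and < 69 → D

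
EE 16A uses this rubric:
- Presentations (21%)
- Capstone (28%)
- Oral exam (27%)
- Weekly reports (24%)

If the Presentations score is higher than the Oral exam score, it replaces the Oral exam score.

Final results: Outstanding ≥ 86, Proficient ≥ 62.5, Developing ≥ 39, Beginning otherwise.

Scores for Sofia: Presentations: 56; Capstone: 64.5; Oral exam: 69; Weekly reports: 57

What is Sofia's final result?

Developing

Presentations (56) ≤ Oral exam (69), so Oral exam stays at 69.
Weighted total:
  Presentations 56 × 0.21 = 11.76
  Capstone 64.5 × 0.28 = 18.06
  Oral exam 69 × 0.27 = 18.63
  Weekly reports 57 × 0.24 = 13.68
Sum = 62.13
62.13 is ≥ 39 and < 62.5 → Developing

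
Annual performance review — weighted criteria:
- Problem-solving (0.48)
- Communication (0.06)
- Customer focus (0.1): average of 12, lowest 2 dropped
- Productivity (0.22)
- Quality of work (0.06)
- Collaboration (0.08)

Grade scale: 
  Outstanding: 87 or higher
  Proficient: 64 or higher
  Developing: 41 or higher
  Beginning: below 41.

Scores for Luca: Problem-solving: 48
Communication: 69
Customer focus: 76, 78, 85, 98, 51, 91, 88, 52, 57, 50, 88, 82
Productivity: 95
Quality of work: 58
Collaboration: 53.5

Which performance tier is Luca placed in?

Customer focus: drop 50, 51 → average of remaining 10 = 795/10 = 79.5
Weighted total:
  Problem-solving 48 × 0.48 = 23.04
  Communication 69 × 0.06 = 4.14
  Customer focus 79.5 × 0.1 = 7.95
  Productivity 95 × 0.22 = 20.9
  Quality of work 58 × 0.06 = 3.48
  Collaboration 53.5 × 0.08 = 4.28
Sum = 63.79
63.79 is ≥ 41 and < 64 → Developing

Developing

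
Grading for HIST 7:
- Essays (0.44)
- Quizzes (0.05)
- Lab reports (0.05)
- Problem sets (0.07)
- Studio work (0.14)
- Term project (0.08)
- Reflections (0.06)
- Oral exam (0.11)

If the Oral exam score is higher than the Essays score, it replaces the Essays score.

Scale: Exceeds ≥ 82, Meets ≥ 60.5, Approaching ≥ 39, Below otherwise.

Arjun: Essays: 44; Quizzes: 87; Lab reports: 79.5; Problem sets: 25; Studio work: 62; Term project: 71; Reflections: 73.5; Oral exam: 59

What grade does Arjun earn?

Meets

Oral exam (59) > Essays (44), so Essays counts as 59.
Weighted total:
  Essays 59 × 0.44 = 25.96
  Quizzes 87 × 0.05 = 4.35
  Lab reports 79.5 × 0.05 = 3.975
  Problem sets 25 × 0.07 = 1.75
  Studio work 62 × 0.14 = 8.68
  Term project 71 × 0.08 = 5.68
  Reflections 73.5 × 0.06 = 4.41
  Oral exam 59 × 0.11 = 6.49
Sum = 61.295
61.295 is ≥ 60.5 and < 82 → Meets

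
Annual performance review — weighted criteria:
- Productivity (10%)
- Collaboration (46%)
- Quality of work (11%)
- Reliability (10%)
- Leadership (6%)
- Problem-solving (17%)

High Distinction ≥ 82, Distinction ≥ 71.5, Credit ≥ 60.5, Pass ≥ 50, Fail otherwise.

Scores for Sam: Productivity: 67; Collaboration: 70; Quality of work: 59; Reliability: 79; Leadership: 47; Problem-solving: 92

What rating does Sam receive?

Distinction

Weighted total:
  Productivity 67 × 0.1 = 6.7
  Collaboration 70 × 0.46 = 32.2
  Quality of work 59 × 0.11 = 6.49
  Reliability 79 × 0.1 = 7.9
  Leadership 47 × 0.06 = 2.82
  Problem-solving 92 × 0.17 = 15.64
Sum = 71.75
71.75 is ≥ 71.5 and < 82 → Distinction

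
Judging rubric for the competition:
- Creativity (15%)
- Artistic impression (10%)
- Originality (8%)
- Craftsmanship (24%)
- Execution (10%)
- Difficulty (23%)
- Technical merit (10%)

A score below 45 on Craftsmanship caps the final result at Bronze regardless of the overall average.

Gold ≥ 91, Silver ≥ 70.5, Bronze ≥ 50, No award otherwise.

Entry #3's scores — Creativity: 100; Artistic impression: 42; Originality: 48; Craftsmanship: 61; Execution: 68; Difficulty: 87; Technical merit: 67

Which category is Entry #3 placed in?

Silver

Craftsmanship score 61 ≥ 45: minimum met.
Weighted total:
  Creativity 100 × 0.15 = 15
  Artistic impression 42 × 0.1 = 4.2
  Originality 48 × 0.08 = 3.84
  Craftsmanship 61 × 0.24 = 14.64
  Execution 68 × 0.1 = 6.8
  Difficulty 87 × 0.23 = 20.01
  Technical merit 67 × 0.1 = 6.7
Sum = 71.19
71.19 is ≥ 70.5 and < 91 → Silver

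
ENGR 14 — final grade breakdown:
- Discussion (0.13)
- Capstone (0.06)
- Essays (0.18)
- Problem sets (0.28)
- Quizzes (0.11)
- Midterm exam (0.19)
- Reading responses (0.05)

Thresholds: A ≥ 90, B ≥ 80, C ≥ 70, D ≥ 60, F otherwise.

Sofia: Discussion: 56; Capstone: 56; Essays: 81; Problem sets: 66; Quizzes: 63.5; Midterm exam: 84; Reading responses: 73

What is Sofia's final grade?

C

Weighted total:
  Discussion 56 × 0.13 = 7.28
  Capstone 56 × 0.06 = 3.36
  Essays 81 × 0.18 = 14.58
  Problem sets 66 × 0.28 = 18.48
  Quizzes 63.5 × 0.11 = 6.985
  Midterm exam 84 × 0.19 = 15.96
  Reading responses 73 × 0.05 = 3.65
Sum = 70.295
70.295 is ≥ 70 and < 80 → C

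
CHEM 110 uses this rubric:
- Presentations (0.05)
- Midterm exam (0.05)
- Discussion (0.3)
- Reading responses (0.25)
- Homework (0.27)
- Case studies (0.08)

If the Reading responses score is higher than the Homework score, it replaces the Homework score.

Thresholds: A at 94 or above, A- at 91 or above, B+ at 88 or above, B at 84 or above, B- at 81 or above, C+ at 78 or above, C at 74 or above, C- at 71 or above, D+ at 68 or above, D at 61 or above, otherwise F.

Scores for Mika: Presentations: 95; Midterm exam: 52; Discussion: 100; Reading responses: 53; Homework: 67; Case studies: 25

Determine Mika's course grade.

D+

Reading responses (53) ≤ Homework (67), so Homework stays at 67.
Weighted total:
  Presentations 95 × 0.05 = 4.75
  Midterm exam 52 × 0.05 = 2.6
  Discussion 100 × 0.3 = 30
  Reading responses 53 × 0.25 = 13.25
  Homework 67 × 0.27 = 18.09
  Case studies 25 × 0.08 = 2
Sum = 70.69
70.69 is ≥ 68 and < 71 → D+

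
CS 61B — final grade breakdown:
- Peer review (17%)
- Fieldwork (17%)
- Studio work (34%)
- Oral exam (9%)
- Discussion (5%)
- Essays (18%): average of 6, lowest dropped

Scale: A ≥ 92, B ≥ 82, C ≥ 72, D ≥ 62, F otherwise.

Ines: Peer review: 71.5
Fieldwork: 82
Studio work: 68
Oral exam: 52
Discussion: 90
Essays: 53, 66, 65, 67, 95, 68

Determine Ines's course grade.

Essays: drop 53 → average of remaining 5 = 361/5 = 72.2
Weighted total:
  Peer review 71.5 × 0.17 = 12.155
  Fieldwork 82 × 0.17 = 13.94
  Studio work 68 × 0.34 = 23.12
  Oral exam 52 × 0.09 = 4.68
  Discussion 90 × 0.05 = 4.5
  Essays 72.2 × 0.18 = 12.996
Sum = 71.391
71.391 is ≥ 62 and < 72 → D

D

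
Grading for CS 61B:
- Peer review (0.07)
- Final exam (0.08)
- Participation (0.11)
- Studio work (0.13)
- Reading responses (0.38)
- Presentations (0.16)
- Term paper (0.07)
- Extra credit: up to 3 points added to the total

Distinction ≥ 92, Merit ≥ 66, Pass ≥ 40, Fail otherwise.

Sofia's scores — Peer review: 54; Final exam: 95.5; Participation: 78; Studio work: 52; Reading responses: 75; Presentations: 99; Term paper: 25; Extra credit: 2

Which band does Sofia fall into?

Merit

Weighted total:
  Peer review 54 × 0.07 = 3.78
  Final exam 95.5 × 0.08 = 7.64
  Participation 78 × 0.11 = 8.58
  Studio work 52 × 0.13 = 6.76
  Reading responses 75 × 0.38 = 28.5
  Presentations 99 × 0.16 = 15.84
  Term paper 25 × 0.07 = 1.75
Sum = 72.85
Extra credit: 72.85 + 2 = 74.85
74.85 is ≥ 66 and < 92 → Merit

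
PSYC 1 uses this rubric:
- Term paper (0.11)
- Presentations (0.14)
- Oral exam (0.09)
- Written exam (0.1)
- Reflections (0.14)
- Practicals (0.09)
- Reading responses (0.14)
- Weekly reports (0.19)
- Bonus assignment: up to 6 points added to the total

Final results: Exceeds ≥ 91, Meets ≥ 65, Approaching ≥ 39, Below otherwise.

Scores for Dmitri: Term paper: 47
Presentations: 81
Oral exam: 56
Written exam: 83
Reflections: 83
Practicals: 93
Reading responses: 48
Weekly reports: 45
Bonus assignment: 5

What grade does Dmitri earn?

Meets

Weighted total:
  Term paper 47 × 0.11 = 5.17
  Presentations 81 × 0.14 = 11.34
  Oral exam 56 × 0.09 = 5.04
  Written exam 83 × 0.1 = 8.3
  Reflections 83 × 0.14 = 11.62
  Practicals 93 × 0.09 = 8.37
  Reading responses 48 × 0.14 = 6.72
  Weekly reports 45 × 0.19 = 8.55
Sum = 65.11
Bonus assignment: 65.11 + 5 = 70.11
70.11 is ≥ 65 and < 91 → Meets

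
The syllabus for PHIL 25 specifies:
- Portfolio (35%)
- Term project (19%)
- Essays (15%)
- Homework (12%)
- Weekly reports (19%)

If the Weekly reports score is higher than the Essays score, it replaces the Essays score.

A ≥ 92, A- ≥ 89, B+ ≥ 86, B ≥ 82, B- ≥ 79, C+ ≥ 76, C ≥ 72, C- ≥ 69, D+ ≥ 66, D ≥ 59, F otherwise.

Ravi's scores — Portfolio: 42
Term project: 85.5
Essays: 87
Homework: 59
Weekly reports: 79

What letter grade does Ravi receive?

D+

Weekly reports (79) ≤ Essays (87), so Essays stays at 87.
Weighted total:
  Portfolio 42 × 0.35 = 14.7
  Term project 85.5 × 0.19 = 16.245
  Essays 87 × 0.15 = 13.05
  Homework 59 × 0.12 = 7.08
  Weekly reports 79 × 0.19 = 15.01
Sum = 66.085
66.085 is ≥ 66 and < 69 → D+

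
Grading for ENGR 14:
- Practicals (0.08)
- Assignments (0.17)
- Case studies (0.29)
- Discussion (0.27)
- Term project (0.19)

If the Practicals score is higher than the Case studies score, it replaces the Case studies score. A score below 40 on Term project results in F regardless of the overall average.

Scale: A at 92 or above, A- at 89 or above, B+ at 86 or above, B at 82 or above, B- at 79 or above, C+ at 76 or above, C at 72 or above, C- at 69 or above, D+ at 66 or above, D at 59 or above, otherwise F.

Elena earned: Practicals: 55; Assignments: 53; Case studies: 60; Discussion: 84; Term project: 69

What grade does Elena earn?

D+

Practicals (55) ≤ Case studies (60), so Case studies stays at 60.
Term project score 69 ≥ 40: minimum met.
Weighted total:
  Practicals 55 × 0.08 = 4.4
  Assignments 53 × 0.17 = 9.01
  Case studies 60 × 0.29 = 17.4
  Discussion 84 × 0.27 = 22.68
  Term project 69 × 0.19 = 13.11
Sum = 66.6
66.6 is ≥ 66 and < 69 → D+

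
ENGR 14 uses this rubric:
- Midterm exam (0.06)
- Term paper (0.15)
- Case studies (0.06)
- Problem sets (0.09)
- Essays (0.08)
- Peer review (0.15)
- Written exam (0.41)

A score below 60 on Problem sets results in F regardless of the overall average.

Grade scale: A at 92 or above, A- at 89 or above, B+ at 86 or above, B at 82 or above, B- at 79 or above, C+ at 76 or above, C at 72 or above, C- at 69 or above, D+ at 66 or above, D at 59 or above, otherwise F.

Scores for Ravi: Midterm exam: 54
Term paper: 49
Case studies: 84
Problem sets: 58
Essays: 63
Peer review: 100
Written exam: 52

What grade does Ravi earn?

Problem sets score 58 < 60: minimum not met.
Weighted total:
  Midterm exam 54 × 0.06 = 3.24
  Term paper 49 × 0.15 = 7.35
  Case studies 84 × 0.06 = 5.04
  Problem sets 58 × 0.09 = 5.22
  Essays 63 × 0.08 = 5.04
  Peer review 100 × 0.15 = 15
  Written exam 52 × 0.41 = 21.32
Sum = 62.21
Because the Problem sets minimum was not met, the result is F.

F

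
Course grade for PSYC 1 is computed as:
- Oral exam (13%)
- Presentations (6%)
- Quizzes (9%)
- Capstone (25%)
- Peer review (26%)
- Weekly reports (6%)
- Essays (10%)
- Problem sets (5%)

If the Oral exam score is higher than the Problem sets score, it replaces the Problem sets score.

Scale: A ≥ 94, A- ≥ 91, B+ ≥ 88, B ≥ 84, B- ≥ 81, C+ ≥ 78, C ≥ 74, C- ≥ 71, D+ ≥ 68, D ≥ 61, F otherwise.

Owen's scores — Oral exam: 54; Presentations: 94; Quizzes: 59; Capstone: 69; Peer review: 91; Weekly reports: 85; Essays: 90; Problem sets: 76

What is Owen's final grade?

Oral exam (54) ≤ Problem sets (76), so Problem sets stays at 76.
Weighted total:
  Oral exam 54 × 0.13 = 7.02
  Presentations 94 × 0.06 = 5.64
  Quizzes 59 × 0.09 = 5.31
  Capstone 69 × 0.25 = 17.25
  Peer review 91 × 0.26 = 23.66
  Weekly reports 85 × 0.06 = 5.1
  Essays 90 × 0.1 = 9
  Problem sets 76 × 0.05 = 3.8
Sum = 76.78
76.78 is ≥ 74 and < 78 → C

C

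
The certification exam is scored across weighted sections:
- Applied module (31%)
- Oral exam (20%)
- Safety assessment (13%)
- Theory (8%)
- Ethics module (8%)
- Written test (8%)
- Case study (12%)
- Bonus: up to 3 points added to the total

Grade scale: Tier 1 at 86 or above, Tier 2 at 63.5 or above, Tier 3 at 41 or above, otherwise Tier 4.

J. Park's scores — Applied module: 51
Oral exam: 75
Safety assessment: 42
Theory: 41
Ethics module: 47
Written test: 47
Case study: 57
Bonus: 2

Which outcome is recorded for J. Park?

Weighted total:
  Applied module 51 × 0.31 = 15.81
  Oral exam 75 × 0.2 = 15
  Safety assessment 42 × 0.13 = 5.46
  Theory 41 × 0.08 = 3.28
  Ethics module 47 × 0.08 = 3.76
  Written test 47 × 0.08 = 3.76
  Case study 57 × 0.12 = 6.84
Sum = 53.91
Bonus: 53.91 + 2 = 55.91
55.91 is ≥ 41 and < 63.5 → Tier 3

Tier 3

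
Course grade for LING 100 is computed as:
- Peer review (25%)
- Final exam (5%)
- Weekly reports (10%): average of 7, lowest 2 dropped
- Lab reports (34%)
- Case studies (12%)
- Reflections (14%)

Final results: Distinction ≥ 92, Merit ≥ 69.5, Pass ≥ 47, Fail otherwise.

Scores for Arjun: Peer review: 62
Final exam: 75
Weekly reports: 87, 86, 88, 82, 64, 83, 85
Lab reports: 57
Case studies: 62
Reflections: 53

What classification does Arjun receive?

Weekly reports: drop 64, 82 → average of remaining 5 = 429/5 = 85.8
Weighted total:
  Peer review 62 × 0.25 = 15.5
  Final exam 75 × 0.05 = 3.75
  Weekly reports 85.8 × 0.1 = 8.58
  Lab reports 57 × 0.34 = 19.38
  Case studies 62 × 0.12 = 7.44
  Reflections 53 × 0.14 = 7.42
Sum = 62.07
62.07 is ≥ 47 and < 69.5 → Pass

Pass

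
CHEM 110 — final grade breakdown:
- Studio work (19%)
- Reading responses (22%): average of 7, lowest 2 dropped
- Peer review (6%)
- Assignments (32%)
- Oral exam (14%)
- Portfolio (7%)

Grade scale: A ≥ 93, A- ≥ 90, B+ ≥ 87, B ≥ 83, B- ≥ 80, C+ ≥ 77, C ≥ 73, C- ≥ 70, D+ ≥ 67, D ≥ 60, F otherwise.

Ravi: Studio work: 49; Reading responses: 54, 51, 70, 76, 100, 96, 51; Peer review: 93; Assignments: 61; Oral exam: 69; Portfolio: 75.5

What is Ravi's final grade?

D

Reading responses: drop 51, 51 → average of remaining 5 = 396/5 = 79.2
Weighted total:
  Studio work 49 × 0.19 = 9.31
  Reading responses 79.2 × 0.22 = 17.424
  Peer review 93 × 0.06 = 5.58
  Assignments 61 × 0.32 = 19.52
  Oral exam 69 × 0.14 = 9.66
  Portfolio 75.5 × 0.07 = 5.285
Sum = 66.779
66.779 is ≥ 60 and < 67 → D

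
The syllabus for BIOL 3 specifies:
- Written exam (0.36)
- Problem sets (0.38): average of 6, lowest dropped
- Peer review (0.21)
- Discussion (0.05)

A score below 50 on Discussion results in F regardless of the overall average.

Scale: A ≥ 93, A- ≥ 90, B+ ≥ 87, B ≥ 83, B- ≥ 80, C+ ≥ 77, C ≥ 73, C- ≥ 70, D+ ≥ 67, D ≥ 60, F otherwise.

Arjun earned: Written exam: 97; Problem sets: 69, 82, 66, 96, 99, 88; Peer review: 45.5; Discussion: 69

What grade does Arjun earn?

Problem sets: drop 66 → average of remaining 5 = 434/5 = 86.8
Discussion score 69 ≥ 50: minimum met.
Weighted total:
  Written exam 97 × 0.36 = 34.92
  Problem sets 86.8 × 0.38 = 32.984
  Peer review 45.5 × 0.21 = 9.555
  Discussion 69 × 0.05 = 3.45
Sum = 80.909
80.909 is ≥ 80 and < 83 → B-

B-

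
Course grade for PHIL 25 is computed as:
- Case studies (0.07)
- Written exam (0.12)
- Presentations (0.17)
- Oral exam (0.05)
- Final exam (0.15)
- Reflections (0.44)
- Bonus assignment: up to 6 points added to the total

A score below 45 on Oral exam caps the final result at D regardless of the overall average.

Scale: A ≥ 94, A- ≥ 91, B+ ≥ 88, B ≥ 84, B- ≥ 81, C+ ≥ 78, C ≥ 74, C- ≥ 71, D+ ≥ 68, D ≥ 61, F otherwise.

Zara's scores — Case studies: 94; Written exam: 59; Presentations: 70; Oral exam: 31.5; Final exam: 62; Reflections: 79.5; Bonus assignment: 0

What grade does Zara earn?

D

Oral exam score 31.5 < 45: minimum not met.
Weighted total:
  Case studies 94 × 0.07 = 6.58
  Written exam 59 × 0.12 = 7.08
  Presentations 70 × 0.17 = 11.9
  Oral exam 31.5 × 0.05 = 1.575
  Final exam 62 × 0.15 = 9.3
  Reflections 79.5 × 0.44 = 34.98
Sum = 71.415
Bonus assignment: 71.415 + 0 = 71.415
71.415 would be C-; cap at D applies → D.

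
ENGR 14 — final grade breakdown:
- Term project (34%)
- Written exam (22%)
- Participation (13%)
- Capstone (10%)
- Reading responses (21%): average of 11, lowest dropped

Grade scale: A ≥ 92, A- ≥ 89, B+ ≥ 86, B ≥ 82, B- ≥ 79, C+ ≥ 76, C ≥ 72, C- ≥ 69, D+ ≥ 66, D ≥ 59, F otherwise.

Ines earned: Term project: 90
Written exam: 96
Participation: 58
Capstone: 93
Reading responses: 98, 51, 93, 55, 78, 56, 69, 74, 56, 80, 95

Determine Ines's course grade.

B

Reading responses: drop 51 → average of remaining 10 = 754/10 = 75.4
Weighted total:
  Term project 90 × 0.34 = 30.6
  Written exam 96 × 0.22 = 21.12
  Participation 58 × 0.13 = 7.54
  Capstone 93 × 0.1 = 9.3
  Reading responses 75.4 × 0.21 = 15.834
Sum = 84.394
84.394 is ≥ 82 and < 86 → B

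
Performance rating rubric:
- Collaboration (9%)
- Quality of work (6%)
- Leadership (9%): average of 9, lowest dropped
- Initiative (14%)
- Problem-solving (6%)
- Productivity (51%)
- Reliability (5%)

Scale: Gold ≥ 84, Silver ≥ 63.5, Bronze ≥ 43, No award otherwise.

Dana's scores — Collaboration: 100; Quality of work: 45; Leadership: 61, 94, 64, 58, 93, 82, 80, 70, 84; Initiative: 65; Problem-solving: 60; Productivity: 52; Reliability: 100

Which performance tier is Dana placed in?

Leadership: drop 58 → average of remaining 8 = 628/8 = 78.5
Weighted total:
  Collaboration 100 × 0.09 = 9
  Quality of work 45 × 0.06 = 2.7
  Leadership 78.5 × 0.09 = 7.065
  Initiative 65 × 0.14 = 9.1
  Problem-solving 60 × 0.06 = 3.6
  Productivity 52 × 0.51 = 26.52
  Reliability 100 × 0.05 = 5
Sum = 62.985
62.985 is ≥ 43 and < 63.5 → Bronze

Bronze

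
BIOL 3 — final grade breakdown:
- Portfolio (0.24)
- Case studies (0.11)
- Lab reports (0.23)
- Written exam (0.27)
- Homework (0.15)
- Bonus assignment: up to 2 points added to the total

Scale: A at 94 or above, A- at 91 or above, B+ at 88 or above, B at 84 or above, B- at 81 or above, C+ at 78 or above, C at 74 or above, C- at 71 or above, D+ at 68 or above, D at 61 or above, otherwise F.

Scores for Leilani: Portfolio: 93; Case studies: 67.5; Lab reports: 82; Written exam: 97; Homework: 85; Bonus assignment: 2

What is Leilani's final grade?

B+

Weighted total:
  Portfolio 93 × 0.24 = 22.32
  Case studies 67.5 × 0.11 = 7.425
  Lab reports 82 × 0.23 = 18.86
  Written exam 97 × 0.27 = 26.19
  Homework 85 × 0.15 = 12.75
Sum = 87.545
Bonus assignment: 87.545 + 2 = 89.545
89.545 is ≥ 88 and < 91 → B+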